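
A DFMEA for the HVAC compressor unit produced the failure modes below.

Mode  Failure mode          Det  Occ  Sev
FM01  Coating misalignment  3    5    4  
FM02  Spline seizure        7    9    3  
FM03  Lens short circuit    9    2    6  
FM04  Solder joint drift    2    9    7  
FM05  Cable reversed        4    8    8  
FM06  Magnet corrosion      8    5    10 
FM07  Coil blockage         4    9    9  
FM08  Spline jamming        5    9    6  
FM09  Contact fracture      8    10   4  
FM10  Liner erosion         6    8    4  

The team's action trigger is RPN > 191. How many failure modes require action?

6

RPN = Severity × Occurrence × Detection:
  FM01: 4 × 5 × 3 = 60
  FM02: 3 × 9 × 7 = 189
  FM03: 6 × 2 × 9 = 108
  FM04: 7 × 9 × 2 = 126
  FM05: 8 × 8 × 4 = 256
  FM06: 10 × 5 × 8 = 400
  FM07: 9 × 9 × 4 = 324
  FM08: 6 × 9 × 5 = 270
  FM09: 4 × 10 × 8 = 320
  FM10: 4 × 8 × 6 = 192
Modes with RPN > 191: FM05 (256), FM06 (400), FM07 (324), FM08 (270), FM09 (320), FM10 (192) → 6.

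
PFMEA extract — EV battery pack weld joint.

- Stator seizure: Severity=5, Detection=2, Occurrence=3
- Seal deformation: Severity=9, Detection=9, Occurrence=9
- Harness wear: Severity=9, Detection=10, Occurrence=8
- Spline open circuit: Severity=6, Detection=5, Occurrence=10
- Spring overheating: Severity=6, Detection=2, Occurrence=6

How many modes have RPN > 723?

1

RPN = Severity × Occurrence × Detection:
  Stator seizure: 5 × 3 × 2 = 30
  Seal deformation: 9 × 9 × 9 = 729
  Harness wear: 9 × 8 × 10 = 720
  Spline open circuit: 6 × 10 × 5 = 300
  Spring overheating: 6 × 6 × 2 = 72
Modes with RPN > 723: Seal deformation (729) → 1.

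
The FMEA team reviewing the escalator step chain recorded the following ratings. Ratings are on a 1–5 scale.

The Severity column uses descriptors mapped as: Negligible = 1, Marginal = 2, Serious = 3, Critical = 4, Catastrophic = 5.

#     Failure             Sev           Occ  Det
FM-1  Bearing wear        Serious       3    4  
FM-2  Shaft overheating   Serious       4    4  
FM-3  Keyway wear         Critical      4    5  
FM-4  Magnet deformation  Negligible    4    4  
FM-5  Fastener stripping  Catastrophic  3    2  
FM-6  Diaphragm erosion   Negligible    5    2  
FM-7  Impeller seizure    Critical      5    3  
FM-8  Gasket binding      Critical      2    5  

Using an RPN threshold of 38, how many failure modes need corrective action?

RPN = Severity × Occurrence × Detection:
  FM-1: 3 × 3 × 4 = 36
  FM-2: 3 × 4 × 4 = 48
  FM-3: 4 × 4 × 5 = 80
  FM-4: 1 × 4 × 4 = 16
  FM-5: 5 × 3 × 2 = 30
  FM-6: 1 × 5 × 2 = 10
  FM-7: 4 × 5 × 3 = 60
  FM-8: 4 × 2 × 5 = 40
Modes with RPN ≥ 38: FM-2 (48), FM-3 (80), FM-7 (60), FM-8 (40) → 4.

4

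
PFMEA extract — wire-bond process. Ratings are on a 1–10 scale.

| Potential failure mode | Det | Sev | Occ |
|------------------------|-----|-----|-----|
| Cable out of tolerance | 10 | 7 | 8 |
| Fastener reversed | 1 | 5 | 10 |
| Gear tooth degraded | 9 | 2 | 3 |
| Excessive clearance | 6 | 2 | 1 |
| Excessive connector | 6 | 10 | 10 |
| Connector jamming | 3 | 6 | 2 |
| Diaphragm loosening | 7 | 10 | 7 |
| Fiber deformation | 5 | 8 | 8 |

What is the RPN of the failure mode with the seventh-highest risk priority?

RPN = Severity × Occurrence × Detection:
  Cable out of tolerance: 7 × 8 × 10 = 560
  Fastener reversed: 5 × 10 × 1 = 50
  Gear tooth degraded: 2 × 3 × 9 = 54
  Excessive clearance: 2 × 1 × 6 = 12
  Excessive connector: 10 × 10 × 6 = 600
  Connector jamming: 6 × 2 × 3 = 36
  Diaphragm loosening: 10 × 7 × 7 = 490
  Fiber deformation: 8 × 8 × 5 = 320
Sorted descending: 600, 560, 490, 320, 54, 50, 36, 12.
The seventh-highest RPN is 36 (Connector jamming).

36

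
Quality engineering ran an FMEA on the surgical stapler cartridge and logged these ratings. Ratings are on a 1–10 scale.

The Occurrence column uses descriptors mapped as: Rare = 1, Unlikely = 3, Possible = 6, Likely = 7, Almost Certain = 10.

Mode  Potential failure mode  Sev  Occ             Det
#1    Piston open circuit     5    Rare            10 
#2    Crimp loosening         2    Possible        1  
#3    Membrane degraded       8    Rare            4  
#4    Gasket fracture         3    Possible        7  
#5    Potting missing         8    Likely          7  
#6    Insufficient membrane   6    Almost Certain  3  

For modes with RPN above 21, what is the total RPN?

780

RPN = Severity × Occurrence × Detection:
  #1: 5 × 1 × 10 = 50
  #2: 2 × 6 × 1 = 12
  #3: 8 × 1 × 4 = 32
  #4: 3 × 6 × 7 = 126
  #5: 8 × 7 × 7 = 392
  #6: 6 × 10 × 3 = 180
RPN > 21: #1 (50), #3 (32), #4 (126), #5 (392), #6 (180).
Sum: 50 + 32 + 126 + 392 + 180 = 780.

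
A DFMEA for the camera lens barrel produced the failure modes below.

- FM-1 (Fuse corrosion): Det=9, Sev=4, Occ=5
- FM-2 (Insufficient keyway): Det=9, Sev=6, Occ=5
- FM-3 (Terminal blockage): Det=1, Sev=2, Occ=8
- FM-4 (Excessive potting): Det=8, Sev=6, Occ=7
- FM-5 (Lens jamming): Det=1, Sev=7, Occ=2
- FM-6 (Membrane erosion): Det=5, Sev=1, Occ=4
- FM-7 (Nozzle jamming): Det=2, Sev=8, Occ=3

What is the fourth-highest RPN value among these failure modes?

RPN = Severity × Occurrence × Detection:
  FM-1: 4 × 5 × 9 = 180
  FM-2: 6 × 5 × 9 = 270
  FM-3: 2 × 8 × 1 = 16
  FM-4: 6 × 7 × 8 = 336
  FM-5: 7 × 2 × 1 = 14
  FM-6: 1 × 4 × 5 = 20
  FM-7: 8 × 3 × 2 = 48
Sorted descending: 336, 270, 180, 48, 20, 16, 14.
The fourth-highest RPN is 48 (FM-7).

48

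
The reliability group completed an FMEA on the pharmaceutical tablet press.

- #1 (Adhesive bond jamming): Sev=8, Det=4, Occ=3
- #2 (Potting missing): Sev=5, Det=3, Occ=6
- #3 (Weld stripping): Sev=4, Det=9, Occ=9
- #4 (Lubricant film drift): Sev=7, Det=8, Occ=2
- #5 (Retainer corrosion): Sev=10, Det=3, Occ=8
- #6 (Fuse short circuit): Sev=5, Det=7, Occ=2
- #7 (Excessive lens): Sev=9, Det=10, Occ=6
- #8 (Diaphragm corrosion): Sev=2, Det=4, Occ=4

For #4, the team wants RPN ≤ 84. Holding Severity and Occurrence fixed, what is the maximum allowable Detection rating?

#4: S=7, O=2, D=8 → current RPN = 112.
Fixed product = 14. Need 14 × D ≤ 84, so D ≤ 84/14 = 6.00.
Maximum integer Detection rating = 6 (gives RPN 84; D=7 would give 98 > 84).

6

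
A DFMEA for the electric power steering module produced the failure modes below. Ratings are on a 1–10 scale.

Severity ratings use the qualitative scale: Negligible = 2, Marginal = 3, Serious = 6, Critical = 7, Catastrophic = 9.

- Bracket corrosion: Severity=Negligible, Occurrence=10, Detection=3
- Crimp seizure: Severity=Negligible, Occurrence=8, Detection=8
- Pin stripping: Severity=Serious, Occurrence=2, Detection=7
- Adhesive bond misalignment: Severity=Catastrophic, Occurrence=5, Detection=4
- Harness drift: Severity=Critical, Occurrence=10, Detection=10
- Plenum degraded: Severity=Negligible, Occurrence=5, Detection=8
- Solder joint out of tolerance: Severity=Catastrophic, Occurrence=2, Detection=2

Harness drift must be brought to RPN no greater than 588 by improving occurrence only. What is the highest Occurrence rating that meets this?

8

Harness drift: S=7, O=10, D=10 → current RPN = 700.
Fixed product = 70. Need 70 × O ≤ 588, so O ≤ 588/70 = 8.40.
Maximum integer Occurrence rating = 8 (gives RPN 560; O=9 would give 630 > 588).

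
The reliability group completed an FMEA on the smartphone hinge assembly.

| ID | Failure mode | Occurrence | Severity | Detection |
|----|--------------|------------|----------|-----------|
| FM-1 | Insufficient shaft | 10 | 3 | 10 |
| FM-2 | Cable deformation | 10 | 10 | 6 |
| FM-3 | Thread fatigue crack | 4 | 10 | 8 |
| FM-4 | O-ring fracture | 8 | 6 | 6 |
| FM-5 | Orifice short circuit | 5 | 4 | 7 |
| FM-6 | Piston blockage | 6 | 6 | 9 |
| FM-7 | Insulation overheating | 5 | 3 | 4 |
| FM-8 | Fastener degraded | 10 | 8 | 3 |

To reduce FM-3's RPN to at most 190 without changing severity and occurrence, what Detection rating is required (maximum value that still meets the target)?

FM-3: S=10, O=4, D=8 → current RPN = 320.
Fixed product = 40. Need 40 × D ≤ 190, so D ≤ 190/40 = 4.75.
Maximum integer Detection rating = 4 (gives RPN 160; D=5 would give 200 > 190).

4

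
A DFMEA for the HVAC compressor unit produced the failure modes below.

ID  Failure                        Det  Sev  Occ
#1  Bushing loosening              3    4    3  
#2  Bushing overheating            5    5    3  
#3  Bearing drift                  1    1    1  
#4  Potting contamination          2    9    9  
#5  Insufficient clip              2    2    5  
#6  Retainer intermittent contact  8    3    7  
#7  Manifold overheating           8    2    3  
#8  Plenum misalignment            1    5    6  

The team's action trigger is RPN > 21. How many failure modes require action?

6

RPN = Severity × Occurrence × Detection:
  #1: 4 × 3 × 3 = 36
  #2: 5 × 3 × 5 = 75
  #3: 1 × 1 × 1 = 1
  #4: 9 × 9 × 2 = 162
  #5: 2 × 5 × 2 = 20
  #6: 3 × 7 × 8 = 168
  #7: 2 × 3 × 8 = 48
  #8: 5 × 6 × 1 = 30
Modes with RPN > 21: #1 (36), #2 (75), #4 (162), #6 (168), #7 (48), #8 (30) → 6.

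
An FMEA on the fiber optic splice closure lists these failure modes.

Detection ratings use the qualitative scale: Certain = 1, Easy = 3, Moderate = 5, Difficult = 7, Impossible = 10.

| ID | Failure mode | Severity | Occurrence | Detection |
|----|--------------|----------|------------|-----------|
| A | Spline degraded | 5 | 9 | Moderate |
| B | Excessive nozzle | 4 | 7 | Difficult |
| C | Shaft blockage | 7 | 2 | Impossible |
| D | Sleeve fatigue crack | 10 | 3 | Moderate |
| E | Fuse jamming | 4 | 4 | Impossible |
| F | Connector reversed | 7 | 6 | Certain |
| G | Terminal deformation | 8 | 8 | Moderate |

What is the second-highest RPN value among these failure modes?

225

RPN = Severity × Occurrence × Detection:
  A: 5 × 9 × 5 = 225
  B: 4 × 7 × 7 = 196
  C: 7 × 2 × 10 = 140
  D: 10 × 3 × 5 = 150
  E: 4 × 4 × 10 = 160
  F: 7 × 6 × 1 = 42
  G: 8 × 8 × 5 = 320
Sorted descending: 320, 225, 196, 160, 150, 140, 42.
The second-highest RPN is 225 (A).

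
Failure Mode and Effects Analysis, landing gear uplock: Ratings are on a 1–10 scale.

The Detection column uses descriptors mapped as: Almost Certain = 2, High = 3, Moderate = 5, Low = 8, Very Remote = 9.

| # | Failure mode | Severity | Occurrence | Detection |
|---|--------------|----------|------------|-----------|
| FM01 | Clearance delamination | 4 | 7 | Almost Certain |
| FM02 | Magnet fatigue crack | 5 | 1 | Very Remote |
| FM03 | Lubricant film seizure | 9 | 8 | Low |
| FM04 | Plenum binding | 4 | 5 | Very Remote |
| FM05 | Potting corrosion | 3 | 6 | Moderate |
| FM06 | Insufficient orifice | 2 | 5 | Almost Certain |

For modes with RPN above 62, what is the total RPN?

846

RPN = Severity × Occurrence × Detection:
  FM01: 4 × 7 × 2 = 56
  FM02: 5 × 1 × 9 = 45
  FM03: 9 × 8 × 8 = 576
  FM04: 4 × 5 × 9 = 180
  FM05: 3 × 6 × 5 = 90
  FM06: 2 × 5 × 2 = 20
RPN > 62: FM03 (576), FM04 (180), FM05 (90).
Sum: 576 + 180 + 90 = 846.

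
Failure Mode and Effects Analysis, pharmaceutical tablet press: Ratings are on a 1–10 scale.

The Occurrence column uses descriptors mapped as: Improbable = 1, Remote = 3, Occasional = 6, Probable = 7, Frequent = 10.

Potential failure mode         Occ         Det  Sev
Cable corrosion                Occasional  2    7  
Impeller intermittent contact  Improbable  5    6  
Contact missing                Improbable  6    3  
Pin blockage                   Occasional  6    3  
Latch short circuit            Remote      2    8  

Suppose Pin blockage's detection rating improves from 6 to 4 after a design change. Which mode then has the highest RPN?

RPN = Severity × Occurrence × Detection:
  Cable corrosion: 7 × 6 × 2 = 84
  Impeller intermittent contact: 6 × 1 × 5 = 30
  Contact missing: 3 × 1 × 6 = 18
  Pin blockage: 3 × 6 × 6 = 108
  Latch short circuit: 8 × 3 × 2 = 48
After action: Pin blockage → 3 × 6 × 4 = 72.
Revised RPNs: Cable corrosion=84, Pin blockage=72, Latch short circuit=48, Impeller intermittent contact=30, Contact missing=18.
Highest is now Cable corrosion (84).

Cable corrosion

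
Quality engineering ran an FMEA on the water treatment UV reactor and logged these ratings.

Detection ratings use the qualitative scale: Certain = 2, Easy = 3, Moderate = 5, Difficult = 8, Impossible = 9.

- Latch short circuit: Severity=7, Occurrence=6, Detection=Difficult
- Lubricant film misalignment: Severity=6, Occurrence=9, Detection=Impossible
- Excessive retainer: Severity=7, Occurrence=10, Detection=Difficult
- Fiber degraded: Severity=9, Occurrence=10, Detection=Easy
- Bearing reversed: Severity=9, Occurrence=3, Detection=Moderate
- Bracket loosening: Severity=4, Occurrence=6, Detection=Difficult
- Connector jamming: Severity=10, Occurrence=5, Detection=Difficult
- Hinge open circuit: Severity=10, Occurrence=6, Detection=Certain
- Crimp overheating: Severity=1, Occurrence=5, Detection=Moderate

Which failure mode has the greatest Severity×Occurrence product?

Criticality = Severity × Occurrence:
  Latch short circuit: 7 × 6 = 42
  Lubricant film misalignment: 6 × 9 = 54
  Excessive retainer: 7 × 10 = 70
  Fiber degraded: 9 × 10 = 90
  Bearing reversed: 9 × 3 = 27
  Bracket loosening: 4 × 6 = 24
  Connector jamming: 10 × 5 = 50
  Hinge open circuit: 10 × 6 = 60
  Crimp overheating: 1 × 5 = 5
Highest criticality is 90 → Fiber degraded.

Fiber degraded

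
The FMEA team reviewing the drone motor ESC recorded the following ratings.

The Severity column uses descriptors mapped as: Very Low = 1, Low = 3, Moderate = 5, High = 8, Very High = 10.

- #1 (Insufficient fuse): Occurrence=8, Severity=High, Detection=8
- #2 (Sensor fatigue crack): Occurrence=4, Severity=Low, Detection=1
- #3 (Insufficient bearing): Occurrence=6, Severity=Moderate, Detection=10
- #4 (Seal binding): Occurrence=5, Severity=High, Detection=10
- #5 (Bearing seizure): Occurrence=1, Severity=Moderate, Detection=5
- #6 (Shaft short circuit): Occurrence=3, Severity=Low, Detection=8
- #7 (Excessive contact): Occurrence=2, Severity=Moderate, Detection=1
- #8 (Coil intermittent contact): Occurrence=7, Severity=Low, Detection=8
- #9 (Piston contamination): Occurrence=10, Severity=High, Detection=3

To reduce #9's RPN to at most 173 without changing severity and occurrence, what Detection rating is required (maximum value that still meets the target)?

#9: S=8, O=10, D=3 → current RPN = 240.
Fixed product = 80. Need 80 × D ≤ 173, so D ≤ 173/80 = 2.16.
Maximum integer Detection rating = 2 (gives RPN 160; D=3 would give 240 > 173).

2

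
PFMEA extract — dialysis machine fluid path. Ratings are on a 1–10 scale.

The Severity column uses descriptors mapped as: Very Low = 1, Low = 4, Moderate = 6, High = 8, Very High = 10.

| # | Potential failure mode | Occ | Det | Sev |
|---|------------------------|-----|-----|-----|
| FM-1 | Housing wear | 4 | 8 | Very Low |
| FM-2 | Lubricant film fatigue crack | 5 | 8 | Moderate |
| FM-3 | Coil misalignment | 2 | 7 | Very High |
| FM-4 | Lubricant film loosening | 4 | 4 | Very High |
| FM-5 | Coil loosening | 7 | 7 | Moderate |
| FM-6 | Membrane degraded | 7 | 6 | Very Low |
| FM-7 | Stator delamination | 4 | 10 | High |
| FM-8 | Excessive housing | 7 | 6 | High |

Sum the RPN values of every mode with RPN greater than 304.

RPN = Severity × Occurrence × Detection:
  FM-1: 1 × 4 × 8 = 32
  FM-2: 6 × 5 × 8 = 240
  FM-3: 10 × 2 × 7 = 140
  FM-4: 10 × 4 × 4 = 160
  FM-5: 6 × 7 × 7 = 294
  FM-6: 1 × 7 × 6 = 42
  FM-7: 8 × 4 × 10 = 320
  FM-8: 8 × 7 × 6 = 336
RPN > 304: FM-7 (320), FM-8 (336).
Sum: 320 + 336 = 656.

656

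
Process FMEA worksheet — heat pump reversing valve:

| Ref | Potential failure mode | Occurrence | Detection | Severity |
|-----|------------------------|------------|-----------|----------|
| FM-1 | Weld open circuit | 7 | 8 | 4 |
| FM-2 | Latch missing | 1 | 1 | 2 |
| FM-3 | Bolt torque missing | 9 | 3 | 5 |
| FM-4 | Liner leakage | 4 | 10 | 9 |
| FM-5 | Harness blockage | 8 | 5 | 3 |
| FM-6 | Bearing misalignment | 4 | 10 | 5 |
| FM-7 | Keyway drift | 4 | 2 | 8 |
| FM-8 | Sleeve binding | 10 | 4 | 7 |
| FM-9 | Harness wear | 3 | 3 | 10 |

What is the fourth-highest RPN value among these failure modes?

200

RPN = Severity × Occurrence × Detection:
  FM-1: 4 × 7 × 8 = 224
  FM-2: 2 × 1 × 1 = 2
  FM-3: 5 × 9 × 3 = 135
  FM-4: 9 × 4 × 10 = 360
  FM-5: 3 × 8 × 5 = 120
  FM-6: 5 × 4 × 10 = 200
  FM-7: 8 × 4 × 2 = 64
  FM-8: 7 × 10 × 4 = 280
  FM-9: 10 × 3 × 3 = 90
Sorted descending: 360, 280, 224, 200, 135, 120, 90, 64, 2.
The fourth-highest RPN is 200 (FM-6).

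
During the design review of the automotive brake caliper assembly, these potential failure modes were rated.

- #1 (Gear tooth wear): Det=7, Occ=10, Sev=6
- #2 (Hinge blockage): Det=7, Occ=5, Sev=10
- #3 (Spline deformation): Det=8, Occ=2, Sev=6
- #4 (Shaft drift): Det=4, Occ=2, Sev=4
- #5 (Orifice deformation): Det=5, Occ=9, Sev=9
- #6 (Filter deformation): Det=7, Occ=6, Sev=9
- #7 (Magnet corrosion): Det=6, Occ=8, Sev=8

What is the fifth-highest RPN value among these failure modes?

350

RPN = Severity × Occurrence × Detection:
  #1: 6 × 10 × 7 = 420
  #2: 10 × 5 × 7 = 350
  #3: 6 × 2 × 8 = 96
  #4: 4 × 2 × 4 = 32
  #5: 9 × 9 × 5 = 405
  #6: 9 × 6 × 7 = 378
  #7: 8 × 8 × 6 = 384
Sorted descending: 420, 405, 384, 378, 350, 96, 32.
The fifth-highest RPN is 350 (#2).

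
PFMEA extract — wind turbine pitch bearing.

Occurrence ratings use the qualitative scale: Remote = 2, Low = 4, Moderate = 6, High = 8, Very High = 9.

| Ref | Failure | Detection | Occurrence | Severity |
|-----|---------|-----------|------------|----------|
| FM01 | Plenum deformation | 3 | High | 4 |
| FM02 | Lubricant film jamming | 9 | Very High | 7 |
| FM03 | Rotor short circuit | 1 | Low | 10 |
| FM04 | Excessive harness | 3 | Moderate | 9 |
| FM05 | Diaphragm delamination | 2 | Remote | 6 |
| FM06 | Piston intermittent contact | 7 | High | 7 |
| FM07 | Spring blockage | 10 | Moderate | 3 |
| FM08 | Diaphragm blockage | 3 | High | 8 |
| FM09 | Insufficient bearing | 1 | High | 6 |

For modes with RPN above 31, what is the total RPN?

RPN = Severity × Occurrence × Detection:
  FM01: 4 × 8 × 3 = 96
  FM02: 7 × 9 × 9 = 567
  FM03: 10 × 4 × 1 = 40
  FM04: 9 × 6 × 3 = 162
  FM05: 6 × 2 × 2 = 24
  FM06: 7 × 8 × 7 = 392
  FM07: 3 × 6 × 10 = 180
  FM08: 8 × 8 × 3 = 192
  FM09: 6 × 8 × 1 = 48
RPN > 31: FM01 (96), FM02 (567), FM03 (40), FM04 (162), FM06 (392), FM07 (180), FM08 (192), FM09 (48).
Sum: 96 + 567 + 40 + 162 + 392 + 180 + 192 + 48 = 1677.

1677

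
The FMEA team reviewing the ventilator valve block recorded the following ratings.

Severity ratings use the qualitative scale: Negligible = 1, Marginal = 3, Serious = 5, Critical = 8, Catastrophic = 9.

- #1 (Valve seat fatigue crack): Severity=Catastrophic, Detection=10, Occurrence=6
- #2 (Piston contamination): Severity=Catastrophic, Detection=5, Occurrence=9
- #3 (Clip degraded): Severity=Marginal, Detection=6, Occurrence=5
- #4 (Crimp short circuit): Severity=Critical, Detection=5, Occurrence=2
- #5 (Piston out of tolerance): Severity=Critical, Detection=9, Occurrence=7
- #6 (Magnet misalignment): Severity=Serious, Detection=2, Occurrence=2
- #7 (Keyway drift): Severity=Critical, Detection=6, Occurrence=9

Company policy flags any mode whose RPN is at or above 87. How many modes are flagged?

RPN = Severity × Occurrence × Detection:
  #1: 9 × 6 × 10 = 540
  #2: 9 × 9 × 5 = 405
  #3: 3 × 5 × 6 = 90
  #4: 8 × 2 × 5 = 80
  #5: 8 × 7 × 9 = 504
  #6: 5 × 2 × 2 = 20
  #7: 8 × 9 × 6 = 432
Modes with RPN ≥ 87: #1 (540), #2 (405), #3 (90), #5 (504), #7 (432) → 5.

5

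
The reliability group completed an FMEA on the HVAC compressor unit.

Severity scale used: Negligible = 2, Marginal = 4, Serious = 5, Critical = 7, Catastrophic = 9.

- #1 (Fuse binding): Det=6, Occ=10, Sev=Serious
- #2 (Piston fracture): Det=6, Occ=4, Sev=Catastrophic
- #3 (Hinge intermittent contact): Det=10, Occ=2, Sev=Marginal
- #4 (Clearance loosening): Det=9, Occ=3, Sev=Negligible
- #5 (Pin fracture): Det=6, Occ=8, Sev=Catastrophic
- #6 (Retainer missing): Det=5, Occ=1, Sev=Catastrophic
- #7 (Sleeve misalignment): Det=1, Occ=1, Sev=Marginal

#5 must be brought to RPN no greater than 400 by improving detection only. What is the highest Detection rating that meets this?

5

#5: S=9, O=8, D=6 → current RPN = 432.
Fixed product = 72. Need 72 × D ≤ 400, so D ≤ 400/72 = 5.56.
Maximum integer Detection rating = 5 (gives RPN 360; D=6 would give 432 > 400).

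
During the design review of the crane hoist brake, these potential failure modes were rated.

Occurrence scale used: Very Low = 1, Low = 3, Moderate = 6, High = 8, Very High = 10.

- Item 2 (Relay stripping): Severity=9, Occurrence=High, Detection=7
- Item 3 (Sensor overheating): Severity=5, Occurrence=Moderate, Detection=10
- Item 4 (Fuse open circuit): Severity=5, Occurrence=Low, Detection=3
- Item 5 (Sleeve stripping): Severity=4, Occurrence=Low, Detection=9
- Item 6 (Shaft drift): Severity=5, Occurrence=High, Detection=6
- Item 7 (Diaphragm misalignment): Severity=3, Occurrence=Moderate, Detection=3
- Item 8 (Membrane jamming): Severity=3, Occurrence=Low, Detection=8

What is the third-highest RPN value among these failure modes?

240

RPN = Severity × Occurrence × Detection:
  Item 2: 9 × 8 × 7 = 504
  Item 3: 5 × 6 × 10 = 300
  Item 4: 5 × 3 × 3 = 45
  Item 5: 4 × 3 × 9 = 108
  Item 6: 5 × 8 × 6 = 240
  Item 7: 3 × 6 × 3 = 54
  Item 8: 3 × 3 × 8 = 72
Sorted descending: 504, 300, 240, 108, 72, 54, 45.
The third-highest RPN is 240 (Item 6).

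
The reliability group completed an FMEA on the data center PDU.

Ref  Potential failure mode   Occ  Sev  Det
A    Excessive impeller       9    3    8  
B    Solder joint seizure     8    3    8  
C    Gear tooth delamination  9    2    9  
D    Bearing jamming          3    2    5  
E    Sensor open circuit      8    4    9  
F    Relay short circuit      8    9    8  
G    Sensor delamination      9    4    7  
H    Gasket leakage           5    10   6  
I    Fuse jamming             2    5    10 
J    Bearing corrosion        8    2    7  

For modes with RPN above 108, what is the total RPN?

2098

RPN = Severity × Occurrence × Detection:
  A: 3 × 9 × 8 = 216
  B: 3 × 8 × 8 = 192
  C: 2 × 9 × 9 = 162
  D: 2 × 3 × 5 = 30
  E: 4 × 8 × 9 = 288
  F: 9 × 8 × 8 = 576
  G: 4 × 9 × 7 = 252
  H: 10 × 5 × 6 = 300
  I: 5 × 2 × 10 = 100
  J: 2 × 8 × 7 = 112
RPN > 108: A (216), B (192), C (162), E (288), F (576), G (252), H (300), J (112).
Sum: 216 + 192 + 162 + 288 + 576 + 252 + 300 + 112 = 2098.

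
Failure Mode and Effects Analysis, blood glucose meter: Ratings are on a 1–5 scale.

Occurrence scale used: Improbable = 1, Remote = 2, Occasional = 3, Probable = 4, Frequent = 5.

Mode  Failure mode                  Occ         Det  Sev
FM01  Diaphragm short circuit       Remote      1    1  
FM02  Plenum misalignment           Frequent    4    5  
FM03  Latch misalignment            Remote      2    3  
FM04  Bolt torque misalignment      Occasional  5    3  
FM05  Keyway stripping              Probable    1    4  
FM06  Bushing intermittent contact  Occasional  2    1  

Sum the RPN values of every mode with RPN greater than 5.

RPN = Severity × Occurrence × Detection:
  FM01: 1 × 2 × 1 = 2
  FM02: 5 × 5 × 4 = 100
  FM03: 3 × 2 × 2 = 12
  FM04: 3 × 3 × 5 = 45
  FM05: 4 × 4 × 1 = 16
  FM06: 1 × 3 × 2 = 6
RPN > 5: FM02 (100), FM03 (12), FM04 (45), FM05 (16), FM06 (6).
Sum: 100 + 12 + 45 + 16 + 6 = 179.

179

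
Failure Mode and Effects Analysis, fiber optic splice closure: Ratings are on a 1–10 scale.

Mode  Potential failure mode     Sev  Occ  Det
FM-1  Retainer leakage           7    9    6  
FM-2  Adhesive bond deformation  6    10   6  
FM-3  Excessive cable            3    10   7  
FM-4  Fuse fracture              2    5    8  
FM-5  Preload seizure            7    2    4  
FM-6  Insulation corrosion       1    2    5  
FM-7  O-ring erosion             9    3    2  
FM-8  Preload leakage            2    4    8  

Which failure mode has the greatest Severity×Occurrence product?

FM-1

Criticality = Severity × Occurrence:
  FM-1: 7 × 9 = 63
  FM-2: 6 × 10 = 60
  FM-3: 3 × 10 = 30
  FM-4: 2 × 5 = 10
  FM-5: 7 × 2 = 14
  FM-6: 1 × 2 = 2
  FM-7: 9 × 3 = 27
  FM-8: 2 × 4 = 8
Highest criticality is 63 → FM-1.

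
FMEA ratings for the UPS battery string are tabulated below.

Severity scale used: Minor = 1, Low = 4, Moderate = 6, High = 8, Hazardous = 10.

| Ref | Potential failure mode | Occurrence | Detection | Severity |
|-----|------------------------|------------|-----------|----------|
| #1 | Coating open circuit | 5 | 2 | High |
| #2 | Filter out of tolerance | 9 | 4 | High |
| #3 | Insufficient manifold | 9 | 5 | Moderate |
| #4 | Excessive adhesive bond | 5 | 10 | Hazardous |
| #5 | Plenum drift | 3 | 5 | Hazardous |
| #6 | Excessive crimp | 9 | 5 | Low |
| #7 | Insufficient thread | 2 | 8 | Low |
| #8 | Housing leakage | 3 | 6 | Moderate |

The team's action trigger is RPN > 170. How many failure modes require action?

4

RPN = Severity × Occurrence × Detection:
  #1: 8 × 5 × 2 = 80
  #2: 8 × 9 × 4 = 288
  #3: 6 × 9 × 5 = 270
  #4: 10 × 5 × 10 = 500
  #5: 10 × 3 × 5 = 150
  #6: 4 × 9 × 5 = 180
  #7: 4 × 2 × 8 = 64
  #8: 6 × 3 × 6 = 108
Modes with RPN > 170: #2 (288), #3 (270), #4 (500), #6 (180) → 4.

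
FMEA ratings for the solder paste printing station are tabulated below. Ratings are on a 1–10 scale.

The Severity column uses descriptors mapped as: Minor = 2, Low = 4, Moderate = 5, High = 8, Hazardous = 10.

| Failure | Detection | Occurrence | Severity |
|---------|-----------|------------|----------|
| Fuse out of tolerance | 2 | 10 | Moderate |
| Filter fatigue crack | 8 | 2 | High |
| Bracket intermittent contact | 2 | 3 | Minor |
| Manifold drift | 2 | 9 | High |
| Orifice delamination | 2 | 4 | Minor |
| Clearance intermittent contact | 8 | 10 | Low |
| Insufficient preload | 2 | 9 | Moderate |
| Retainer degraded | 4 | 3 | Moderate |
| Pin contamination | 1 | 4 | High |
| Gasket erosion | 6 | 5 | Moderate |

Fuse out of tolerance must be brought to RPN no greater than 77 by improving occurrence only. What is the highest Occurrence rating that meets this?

7

Fuse out of tolerance: S=5, O=10, D=2 → current RPN = 100.
Fixed product = 10. Need 10 × O ≤ 77, so O ≤ 77/10 = 7.70.
Maximum integer Occurrence rating = 7 (gives RPN 70; O=8 would give 80 > 77).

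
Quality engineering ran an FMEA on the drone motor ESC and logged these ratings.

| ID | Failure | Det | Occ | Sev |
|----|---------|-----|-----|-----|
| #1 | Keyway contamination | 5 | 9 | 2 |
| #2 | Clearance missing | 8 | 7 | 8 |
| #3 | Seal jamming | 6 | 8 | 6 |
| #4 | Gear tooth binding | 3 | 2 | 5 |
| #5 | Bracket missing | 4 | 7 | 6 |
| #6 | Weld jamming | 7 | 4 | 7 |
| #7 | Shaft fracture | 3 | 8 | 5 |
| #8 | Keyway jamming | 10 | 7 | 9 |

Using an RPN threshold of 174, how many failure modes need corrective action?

RPN = Severity × Occurrence × Detection:
  #1: 2 × 9 × 5 = 90
  #2: 8 × 7 × 8 = 448
  #3: 6 × 8 × 6 = 288
  #4: 5 × 2 × 3 = 30
  #5: 6 × 7 × 4 = 168
  #6: 7 × 4 × 7 = 196
  #7: 5 × 8 × 3 = 120
  #8: 9 × 7 × 10 = 630
Modes with RPN ≥ 174: #2 (448), #3 (288), #6 (196), #8 (630) → 4.

4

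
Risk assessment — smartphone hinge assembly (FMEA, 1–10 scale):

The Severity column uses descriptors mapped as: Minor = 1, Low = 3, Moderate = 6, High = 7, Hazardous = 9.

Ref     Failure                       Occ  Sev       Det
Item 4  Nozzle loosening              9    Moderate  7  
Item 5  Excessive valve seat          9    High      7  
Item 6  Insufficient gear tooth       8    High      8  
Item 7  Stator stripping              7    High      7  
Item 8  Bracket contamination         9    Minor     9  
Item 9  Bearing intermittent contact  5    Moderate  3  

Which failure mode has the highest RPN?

Item 6

RPN = Severity × Occurrence × Detection:
  Item 4: 6 × 9 × 7 = 378
  Item 5: 7 × 9 × 7 = 441
  Item 6: 7 × 8 × 8 = 448
  Item 7: 7 × 7 × 7 = 343
  Item 8: 1 × 9 × 9 = 81
  Item 9: 6 × 5 × 3 = 90
Highest RPN is 448 → Item 6.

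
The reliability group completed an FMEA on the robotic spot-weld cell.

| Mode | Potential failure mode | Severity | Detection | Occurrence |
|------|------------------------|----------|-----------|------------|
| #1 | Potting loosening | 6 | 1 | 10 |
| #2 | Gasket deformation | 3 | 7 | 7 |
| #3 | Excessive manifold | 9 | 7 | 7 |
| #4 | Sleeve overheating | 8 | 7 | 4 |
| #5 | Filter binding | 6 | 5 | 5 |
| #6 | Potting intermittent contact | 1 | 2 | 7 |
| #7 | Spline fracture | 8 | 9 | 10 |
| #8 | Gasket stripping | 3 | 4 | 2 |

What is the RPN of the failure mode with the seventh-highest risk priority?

24

RPN = Severity × Occurrence × Detection:
  #1: 6 × 10 × 1 = 60
  #2: 3 × 7 × 7 = 147
  #3: 9 × 7 × 7 = 441
  #4: 8 × 4 × 7 = 224
  #5: 6 × 5 × 5 = 150
  #6: 1 × 7 × 2 = 14
  #7: 8 × 10 × 9 = 720
  #8: 3 × 2 × 4 = 24
Sorted descending: 720, 441, 224, 150, 147, 60, 24, 14.
The seventh-highest RPN is 24 (#8).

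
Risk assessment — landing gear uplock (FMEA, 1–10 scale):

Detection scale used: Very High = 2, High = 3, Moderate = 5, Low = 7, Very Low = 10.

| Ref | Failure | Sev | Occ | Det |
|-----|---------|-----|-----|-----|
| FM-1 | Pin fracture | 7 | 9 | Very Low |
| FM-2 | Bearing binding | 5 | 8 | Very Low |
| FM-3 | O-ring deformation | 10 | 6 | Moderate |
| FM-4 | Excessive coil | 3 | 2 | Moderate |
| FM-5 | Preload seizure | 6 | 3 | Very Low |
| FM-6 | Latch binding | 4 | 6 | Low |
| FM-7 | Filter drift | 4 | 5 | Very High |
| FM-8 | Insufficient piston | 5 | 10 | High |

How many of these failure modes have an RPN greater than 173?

4

RPN = Severity × Occurrence × Detection:
  FM-1: 7 × 9 × 10 = 630
  FM-2: 5 × 8 × 10 = 400
  FM-3: 10 × 6 × 5 = 300
  FM-4: 3 × 2 × 5 = 30
  FM-5: 6 × 3 × 10 = 180
  FM-6: 4 × 6 × 7 = 168
  FM-7: 4 × 5 × 2 = 40
  FM-8: 5 × 10 × 3 = 150
Modes with RPN > 173: FM-1 (630), FM-2 (400), FM-3 (300), FM-5 (180) → 4.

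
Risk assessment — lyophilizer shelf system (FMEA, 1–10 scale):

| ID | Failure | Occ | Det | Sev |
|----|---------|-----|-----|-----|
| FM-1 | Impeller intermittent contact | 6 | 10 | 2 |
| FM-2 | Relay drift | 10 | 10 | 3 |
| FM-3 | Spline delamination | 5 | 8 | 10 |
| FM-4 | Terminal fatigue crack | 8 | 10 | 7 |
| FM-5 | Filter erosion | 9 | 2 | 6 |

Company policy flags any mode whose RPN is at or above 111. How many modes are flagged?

4

RPN = Severity × Occurrence × Detection:
  FM-1: 2 × 6 × 10 = 120
  FM-2: 3 × 10 × 10 = 300
  FM-3: 10 × 5 × 8 = 400
  FM-4: 7 × 8 × 10 = 560
  FM-5: 6 × 9 × 2 = 108
Modes with RPN ≥ 111: FM-1 (120), FM-2 (300), FM-3 (400), FM-4 (560) → 4.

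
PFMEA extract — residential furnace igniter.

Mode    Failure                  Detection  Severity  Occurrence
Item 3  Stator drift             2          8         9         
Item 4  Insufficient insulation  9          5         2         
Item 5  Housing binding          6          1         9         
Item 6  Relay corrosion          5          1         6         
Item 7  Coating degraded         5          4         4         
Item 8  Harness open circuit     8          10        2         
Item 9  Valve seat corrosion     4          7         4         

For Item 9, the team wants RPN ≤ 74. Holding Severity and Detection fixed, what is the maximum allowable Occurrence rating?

Item 9: S=7, O=4, D=4 → current RPN = 112.
Fixed product = 28. Need 28 × O ≤ 74, so O ≤ 74/28 = 2.64.
Maximum integer Occurrence rating = 2 (gives RPN 56; O=3 would give 84 > 74).

2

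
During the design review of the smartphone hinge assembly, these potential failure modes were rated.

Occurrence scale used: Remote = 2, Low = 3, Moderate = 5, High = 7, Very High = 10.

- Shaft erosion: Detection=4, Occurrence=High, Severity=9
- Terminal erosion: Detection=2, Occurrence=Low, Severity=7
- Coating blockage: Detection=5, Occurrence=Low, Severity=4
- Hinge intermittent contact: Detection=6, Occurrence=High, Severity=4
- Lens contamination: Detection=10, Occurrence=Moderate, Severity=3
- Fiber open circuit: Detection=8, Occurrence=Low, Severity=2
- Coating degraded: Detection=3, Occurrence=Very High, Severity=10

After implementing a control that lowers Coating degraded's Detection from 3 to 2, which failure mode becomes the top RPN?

Shaft erosion

RPN = Severity × Occurrence × Detection:
  Shaft erosion: 9 × 7 × 4 = 252
  Terminal erosion: 7 × 3 × 2 = 42
  Coating blockage: 4 × 3 × 5 = 60
  Hinge intermittent contact: 4 × 7 × 6 = 168
  Lens contamination: 3 × 5 × 10 = 150
  Fiber open circuit: 2 × 3 × 8 = 48
  Coating degraded: 10 × 10 × 3 = 300
After action: Coating degraded → 10 × 10 × 2 = 200.
Revised RPNs: Shaft erosion=252, Coating degraded=200, Hinge intermittent contact=168, Lens contamination=150, Coating blockage=60, Fiber open circuit=48, Terminal erosion=42.
Highest is now Shaft erosion (252).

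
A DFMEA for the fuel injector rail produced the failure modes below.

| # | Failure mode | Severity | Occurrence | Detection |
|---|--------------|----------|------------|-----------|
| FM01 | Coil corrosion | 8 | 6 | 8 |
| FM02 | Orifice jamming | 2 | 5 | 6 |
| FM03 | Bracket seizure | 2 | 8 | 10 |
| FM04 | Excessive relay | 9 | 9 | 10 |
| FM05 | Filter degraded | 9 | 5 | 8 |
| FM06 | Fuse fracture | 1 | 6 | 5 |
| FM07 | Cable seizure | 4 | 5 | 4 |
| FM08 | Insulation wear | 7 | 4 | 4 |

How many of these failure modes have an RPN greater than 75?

6

RPN = Severity × Occurrence × Detection:
  FM01: 8 × 6 × 8 = 384
  FM02: 2 × 5 × 6 = 60
  FM03: 2 × 8 × 10 = 160
  FM04: 9 × 9 × 10 = 810
  FM05: 9 × 5 × 8 = 360
  FM06: 1 × 6 × 5 = 30
  FM07: 4 × 5 × 4 = 80
  FM08: 7 × 4 × 4 = 112
Modes with RPN > 75: FM01 (384), FM03 (160), FM04 (810), FM05 (360), FM07 (80), FM08 (112) → 6.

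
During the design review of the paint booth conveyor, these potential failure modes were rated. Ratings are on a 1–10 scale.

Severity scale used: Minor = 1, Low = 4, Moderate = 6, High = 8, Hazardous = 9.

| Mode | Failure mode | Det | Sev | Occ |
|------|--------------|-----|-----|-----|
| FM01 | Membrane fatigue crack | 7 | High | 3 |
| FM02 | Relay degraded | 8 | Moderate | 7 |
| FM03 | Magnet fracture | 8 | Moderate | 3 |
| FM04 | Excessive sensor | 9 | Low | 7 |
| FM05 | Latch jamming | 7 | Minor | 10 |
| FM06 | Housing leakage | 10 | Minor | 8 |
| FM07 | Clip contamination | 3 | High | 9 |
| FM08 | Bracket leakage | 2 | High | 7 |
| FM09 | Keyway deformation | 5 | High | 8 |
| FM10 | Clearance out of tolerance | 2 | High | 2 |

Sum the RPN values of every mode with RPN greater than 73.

RPN = Severity × Occurrence × Detection:
  FM01: 8 × 3 × 7 = 168
  FM02: 6 × 7 × 8 = 336
  FM03: 6 × 3 × 8 = 144
  FM04: 4 × 7 × 9 = 252
  FM05: 1 × 10 × 7 = 70
  FM06: 1 × 8 × 10 = 80
  FM07: 8 × 9 × 3 = 216
  FM08: 8 × 7 × 2 = 112
  FM09: 8 × 8 × 5 = 320
  FM10: 8 × 2 × 2 = 32
RPN > 73: FM01 (168), FM02 (336), FM03 (144), FM04 (252), FM06 (80), FM07 (216), FM08 (112), FM09 (320).
Sum: 168 + 336 + 144 + 252 + 80 + 216 + 112 + 320 = 1628.

1628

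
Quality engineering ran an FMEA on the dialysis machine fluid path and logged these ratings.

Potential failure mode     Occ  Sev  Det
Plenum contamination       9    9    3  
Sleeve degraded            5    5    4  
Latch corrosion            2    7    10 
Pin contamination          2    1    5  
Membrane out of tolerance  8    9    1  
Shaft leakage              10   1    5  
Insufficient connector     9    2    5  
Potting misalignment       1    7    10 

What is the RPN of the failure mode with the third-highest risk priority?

100

RPN = Severity × Occurrence × Detection:
  Plenum contamination: 9 × 9 × 3 = 243
  Sleeve degraded: 5 × 5 × 4 = 100
  Latch corrosion: 7 × 2 × 10 = 140
  Pin contamination: 1 × 2 × 5 = 10
  Membrane out of tolerance: 9 × 8 × 1 = 72
  Shaft leakage: 1 × 10 × 5 = 50
  Insufficient connector: 2 × 9 × 5 = 90
  Potting misalignment: 7 × 1 × 10 = 70
Sorted descending: 243, 140, 100, 90, 72, 70, 50, 10.
The third-highest RPN is 100 (Sleeve degraded).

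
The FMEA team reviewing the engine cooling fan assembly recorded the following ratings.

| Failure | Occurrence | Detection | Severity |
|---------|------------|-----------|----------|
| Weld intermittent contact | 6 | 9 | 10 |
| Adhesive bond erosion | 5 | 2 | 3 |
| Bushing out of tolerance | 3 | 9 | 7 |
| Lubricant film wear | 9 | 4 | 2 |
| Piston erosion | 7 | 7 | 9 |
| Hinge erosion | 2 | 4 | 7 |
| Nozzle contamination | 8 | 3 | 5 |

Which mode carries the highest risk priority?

Weld intermittent contact

RPN = Severity × Occurrence × Detection:
  Weld intermittent contact: 10 × 6 × 9 = 540
  Adhesive bond erosion: 3 × 5 × 2 = 30
  Bushing out of tolerance: 7 × 3 × 9 = 189
  Lubricant film wear: 2 × 9 × 4 = 72
  Piston erosion: 9 × 7 × 7 = 441
  Hinge erosion: 7 × 2 × 4 = 56
  Nozzle contamination: 5 × 8 × 3 = 120
Highest RPN is 540 → Weld intermittent contact.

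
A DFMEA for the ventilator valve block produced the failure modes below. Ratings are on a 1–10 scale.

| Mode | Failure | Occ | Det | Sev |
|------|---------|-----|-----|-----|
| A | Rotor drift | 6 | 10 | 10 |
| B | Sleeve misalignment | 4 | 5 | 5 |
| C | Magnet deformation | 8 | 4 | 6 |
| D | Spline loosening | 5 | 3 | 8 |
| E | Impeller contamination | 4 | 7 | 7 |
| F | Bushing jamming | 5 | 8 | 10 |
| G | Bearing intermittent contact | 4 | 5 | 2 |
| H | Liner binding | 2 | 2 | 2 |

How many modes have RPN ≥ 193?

RPN = Severity × Occurrence × Detection:
  A: 10 × 6 × 10 = 600
  B: 5 × 4 × 5 = 100
  C: 6 × 8 × 4 = 192
  D: 8 × 5 × 3 = 120
  E: 7 × 4 × 7 = 196
  F: 10 × 5 × 8 = 400
  G: 2 × 4 × 5 = 40
  H: 2 × 2 × 2 = 8
Modes with RPN ≥ 193: A (600), E (196), F (400) → 3.

3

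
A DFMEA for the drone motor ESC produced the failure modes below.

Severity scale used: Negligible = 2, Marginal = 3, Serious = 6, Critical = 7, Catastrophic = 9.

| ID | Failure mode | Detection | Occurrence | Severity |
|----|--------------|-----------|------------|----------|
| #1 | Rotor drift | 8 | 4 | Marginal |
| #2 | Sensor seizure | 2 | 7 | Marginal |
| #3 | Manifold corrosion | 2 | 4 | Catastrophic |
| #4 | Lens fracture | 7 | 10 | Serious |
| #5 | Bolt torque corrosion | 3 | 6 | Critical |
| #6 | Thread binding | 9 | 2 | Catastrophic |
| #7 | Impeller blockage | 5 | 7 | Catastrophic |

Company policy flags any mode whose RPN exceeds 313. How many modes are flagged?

2

RPN = Severity × Occurrence × Detection:
  #1: 3 × 4 × 8 = 96
  #2: 3 × 7 × 2 = 42
  #3: 9 × 4 × 2 = 72
  #4: 6 × 10 × 7 = 420
  #5: 7 × 6 × 3 = 126
  #6: 9 × 2 × 9 = 162
  #7: 9 × 7 × 5 = 315
Modes with RPN > 313: #4 (420), #7 (315) → 2.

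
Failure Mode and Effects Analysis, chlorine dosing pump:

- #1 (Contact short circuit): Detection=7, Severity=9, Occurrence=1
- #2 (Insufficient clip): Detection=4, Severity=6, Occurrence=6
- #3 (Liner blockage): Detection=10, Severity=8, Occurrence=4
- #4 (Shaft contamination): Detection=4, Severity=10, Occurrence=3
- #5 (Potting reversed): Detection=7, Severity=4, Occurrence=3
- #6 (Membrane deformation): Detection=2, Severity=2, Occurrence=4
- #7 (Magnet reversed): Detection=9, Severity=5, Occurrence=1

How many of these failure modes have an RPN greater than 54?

5

RPN = Severity × Occurrence × Detection:
  #1: 9 × 1 × 7 = 63
  #2: 6 × 6 × 4 = 144
  #3: 8 × 4 × 10 = 320
  #4: 10 × 3 × 4 = 120
  #5: 4 × 3 × 7 = 84
  #6: 2 × 4 × 2 = 16
  #7: 5 × 1 × 9 = 45
Modes with RPN > 54: #1 (63), #2 (144), #3 (320), #4 (120), #5 (84) → 5.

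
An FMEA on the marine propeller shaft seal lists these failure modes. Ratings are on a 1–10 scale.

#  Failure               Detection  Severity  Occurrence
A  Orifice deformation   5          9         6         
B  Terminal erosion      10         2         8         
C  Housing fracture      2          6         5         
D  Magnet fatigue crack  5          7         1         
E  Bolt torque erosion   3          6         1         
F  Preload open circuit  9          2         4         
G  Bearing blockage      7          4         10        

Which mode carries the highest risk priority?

RPN = Severity × Occurrence × Detection:
  A: 9 × 6 × 5 = 270
  B: 2 × 8 × 10 = 160
  C: 6 × 5 × 2 = 60
  D: 7 × 1 × 5 = 35
  E: 6 × 1 × 3 = 18
  F: 2 × 4 × 9 = 72
  G: 4 × 10 × 7 = 280
Highest RPN is 280 → G.

G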